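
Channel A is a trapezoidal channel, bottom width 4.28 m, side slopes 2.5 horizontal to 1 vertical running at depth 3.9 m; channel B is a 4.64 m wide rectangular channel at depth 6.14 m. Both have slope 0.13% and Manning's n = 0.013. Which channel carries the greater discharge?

Channel A: With bottom width b = 4.28 m and side slope z = 2.5: A = (b + zy)y = (4.28 + 2.5×3.9)×3.9 = 54.72 m²; P = b + 2y√(1+z²) = 4.28 + 2×3.9×2.693 = 25.28 m. Hydraulic radius R = A/P = 54.72/25.28 = 2.164 m. Q_A = (1/0.013)·54.72·2.164^(2/3)·√0.0013 = 253.9 m³/s.
Channel B: Flow area A = b·y = 4.64 × 6.14 = 28.49 m². Wetted perimeter P = b + 2y = 4.64 + 2×6.14 = 16.92 m. Hydraulic radius R = A/P = 28.49/16.92 = 1.684 m. Q_B = (1/0.013)·28.49·1.684^(2/3)·√0.0013 = 111.8 m³/s.
Q_A = 253.9 m³/s vs Q_B = 111.8 m³/s, so channel A carries more.

channel A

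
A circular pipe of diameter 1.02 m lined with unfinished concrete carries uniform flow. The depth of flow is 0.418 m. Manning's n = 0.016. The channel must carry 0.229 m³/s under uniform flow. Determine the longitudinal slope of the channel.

S = 0.001

For a circular section of diameter D = 1.02 m at depth y = 0.418 m, the central angle is θ = 2 arccos(1 − 2y/D) = 2.779 rad. Then A = (D²/8)(θ − sin θ) = 0.3152 m² and P = Dθ/2 = 1.417 m.
Hydraulic radius R = A/P = 0.3152/1.417 = 0.2224 m.
From Manning's equation, S = [nQ / (1 A R^(2/3))]² = [0.016 × 0.229 / (1 × 0.3152 × 0.2224^(2/3))]² = 0.001.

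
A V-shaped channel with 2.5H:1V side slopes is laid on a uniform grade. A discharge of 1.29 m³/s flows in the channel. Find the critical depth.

y_c = 0.558 m

At critical depth, Q² T / (g A³) = 1, i.e. A³/T = Q²/g = 1.29²/9.81 = 0.1696.
At y = 0.705 m: A³/T = 0.5442 — over.
At y = 0.472 m: A³/T = 0.07321 — short.
At y = 0.558 m: A³/T = 0.1691 — matches.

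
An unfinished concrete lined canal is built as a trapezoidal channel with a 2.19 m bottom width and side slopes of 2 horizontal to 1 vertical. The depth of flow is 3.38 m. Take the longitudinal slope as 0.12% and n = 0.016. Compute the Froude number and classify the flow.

subcritical

With bottom width b = 2.19 m and side slope z = 2: A = (b + zy)y = (2.19 + 2×3.38)×3.38 = 30.25 m²; P = b + 2y√(1+z²) = 2.19 + 2×3.38×2.236 = 17.31 m.
Hydraulic radius R = A/P = 30.25/17.31 = 1.748 m.
V = (1/n) R^(2/3) √S = (1/0.016) × 1.748^(2/3) × √0.0012 = 3.142 m/s. Hydraulic depth D_h = A/T = 30.25/15.71 = 1.926 m.
Froude number Fr = V/√(g·D_h) = 3.142/√(9.81×1.926) = 0.723, which is less than 1, so the flow is subcritical.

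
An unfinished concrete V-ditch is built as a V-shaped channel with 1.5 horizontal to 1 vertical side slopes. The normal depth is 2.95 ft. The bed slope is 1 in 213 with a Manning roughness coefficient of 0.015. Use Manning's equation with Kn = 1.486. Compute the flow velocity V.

V = 7.78 ft/s

For a triangular section with side slope z = 1.5: A = zy² = 1.5×2.95² = 13.05 ft²; P = 2y√(1+z²) = 2×2.95×1.803 = 10.64 ft.
Hydraulic radius R = A/P = 13.05/10.64 = 1.227 ft.
From Manning's equation, V = (1.486/n) R^(2/3) S^(1/2) = (1.486/0.015) × 1.227^(2/3) × 0.004695^(1/2) = 7.78 ft/s.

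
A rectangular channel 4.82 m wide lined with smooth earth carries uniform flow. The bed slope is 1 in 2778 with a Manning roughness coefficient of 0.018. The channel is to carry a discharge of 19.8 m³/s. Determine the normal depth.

Manning's equation rearranged: A R^(2/3) = nQ / (1·√S) = 0.018 × 19.8 / (√0.00036) = 18.78.
Try y = 2.26 m: A R^(2/3) = 12.07 — low.
Try y = 3.16 m: A R^(2/3) = 18.76 — matches.

y_n = 3.16 m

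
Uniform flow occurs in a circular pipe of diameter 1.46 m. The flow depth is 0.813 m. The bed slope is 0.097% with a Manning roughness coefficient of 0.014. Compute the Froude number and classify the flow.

subcritical

For a circular section of diameter D = 1.46 m at depth y = 0.813 m, the central angle is θ = 2 arccos(1 − 2y/D) = 3.369 rad. Then A = (D²/8)(θ − sin θ) = 0.958 m² and P = Dθ/2 = 2.46 m.
Hydraulic radius R = A/P = 0.958/2.46 = 0.3895 m.
V = (1/n) R^(2/3) √S = (1/0.014) × 0.3895^(2/3) × √0.00097 = 1.186 m/s. Hydraulic depth D_h = A/T = 0.958/1.451 = 0.6604 m.
Froude number Fr = V/√(g·D_h) = 1.186/√(9.81×0.6604) = 0.466, which is less than 1, so the flow is subcritical.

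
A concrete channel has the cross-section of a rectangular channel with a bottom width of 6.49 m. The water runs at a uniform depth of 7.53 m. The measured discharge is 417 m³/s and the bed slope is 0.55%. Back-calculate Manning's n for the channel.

Flow area A = b·y = 6.49 × 7.53 = 48.87 m². Wetted perimeter P = b + 2y = 6.49 + 2×7.53 = 21.55 m.
Hydraulic radius R = A/P = 48.87/21.55 = 2.268 m.
Rearranging Manning's equation: n = (1/Q) A R^(2/3) S^(1/2) = (1/417) × 48.87 × 2.268^(2/3) × √0.0055 = 0.015.

n = 0.015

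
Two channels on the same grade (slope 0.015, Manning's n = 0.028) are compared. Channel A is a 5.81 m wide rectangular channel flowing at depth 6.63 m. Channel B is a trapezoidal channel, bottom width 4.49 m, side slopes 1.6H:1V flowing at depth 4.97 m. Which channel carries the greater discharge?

channel B

Channel A: Flow area A = b·y = 5.81 × 6.63 = 38.52 m². Wetted perimeter P = b + 2y = 5.81 + 2×6.63 = 19.07 m. Hydraulic radius R = A/P = 38.52/19.07 = 2.02 m. Q_A = (1/0.028)·38.52·2.02^(2/3)·√0.015 = 269.2 m³/s.
Channel B: With bottom width b = 4.49 m and side slope z = 1.6: A = (b + zy)y = (4.49 + 1.6×4.97)×4.97 = 61.84 m²; P = b + 2y√(1+z²) = 4.49 + 2×4.97×1.887 = 23.24 m. Hydraulic radius R = A/P = 61.84/23.24 = 2.66 m. Q_B = (1/0.028)·61.84·2.66^(2/3)·√0.015 = 519.3 m³/s.
Q_A = 269.2 m³/s vs Q_B = 519.3 m³/s, so channel B carries more.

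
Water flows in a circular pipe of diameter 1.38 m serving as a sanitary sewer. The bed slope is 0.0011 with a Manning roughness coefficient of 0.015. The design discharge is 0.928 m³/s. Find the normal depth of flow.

Manning's equation rearranged: A R^(2/3) = nQ / (1·√S) = 0.015 × 0.928 / (√0.0011) = 0.4197.
Try y = 0.861 m: A R^(2/3) = 0.5243 — over.
Try y = 0.747 m: A R^(2/3) = 0.4199 — ≈ 0.4197.

y_n = 0.747 m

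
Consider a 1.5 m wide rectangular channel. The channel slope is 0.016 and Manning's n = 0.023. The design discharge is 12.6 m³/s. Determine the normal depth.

Manning's equation rearranged: A R^(2/3) = nQ / (1·√S) = 0.023 × 12.6 / (√0.016) = 2.291.
Try y = 1.73 m: A R^(2/3) = 1.685 — too small.
Try y = 2.24 m: A R^(2/3) = 2.288 — ≈ 2.291.

y_n = 2.24 m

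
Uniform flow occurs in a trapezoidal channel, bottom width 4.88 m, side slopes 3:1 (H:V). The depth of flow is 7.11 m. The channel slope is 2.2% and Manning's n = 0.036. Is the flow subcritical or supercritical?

supercritical

With bottom width b = 4.88 m and side slope z = 3: A = (b + zy)y = (4.88 + 3×7.11)×7.11 = 186.4 m²; P = b + 2y√(1+z²) = 4.88 + 2×7.11×3.162 = 49.85 m.
Hydraulic radius R = A/P = 186.4/49.85 = 3.738 m.
V = (1/n) R^(2/3) √S = (1/0.036) × 3.738^(2/3) × √0.022 = 9.924 m/s. Hydraulic depth D_h = A/T = 186.4/47.54 = 3.92 m.
Froude number Fr = V/√(g·D_h) = 9.924/√(9.81×3.92) = 1.6, which is greater than 1, so the flow is supercritical.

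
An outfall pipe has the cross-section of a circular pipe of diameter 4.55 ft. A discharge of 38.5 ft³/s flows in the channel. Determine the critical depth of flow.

y_c = 1.78 ft

At critical depth, Q² T / (g A³) = 1, i.e. A³/T = Q²/g = 38.5²/32.2 = 46.03.
At y = 1.4 ft: A³/T = 18.27 — short.
At y = 2.07 ft: A³/T = 82.31 — over.
At y = 1.78 ft: A³/T = 46.14 — ≈ 46.03.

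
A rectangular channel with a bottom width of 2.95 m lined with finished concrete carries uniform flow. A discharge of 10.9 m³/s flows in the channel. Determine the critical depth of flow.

For a rectangular channel, critical depth y_c = (q²/g)^(1/3) where q = Q/b = 10.9/2.95 = 3.695 m²/s.
So y_c = (3.695²/9.81)^(1/3) = 1.12 m.

y_c = 1.12 m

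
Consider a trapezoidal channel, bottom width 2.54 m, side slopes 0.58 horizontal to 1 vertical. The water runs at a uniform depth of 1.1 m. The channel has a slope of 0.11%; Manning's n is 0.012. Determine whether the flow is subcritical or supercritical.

With bottom width b = 2.54 m and side slope z = 0.58: A = (b + zy)y = (2.54 + 0.58×1.1)×1.1 = 3.496 m²; P = b + 2y√(1+z²) = 2.54 + 2×1.1×1.156 = 5.083 m.
Hydraulic radius R = A/P = 3.496/5.083 = 0.6877 m.
V = (1/n) R^(2/3) √S = (1/0.012) × 0.6877^(2/3) × √0.0011 = 2.153 m/s. Hydraulic depth D_h = A/T = 3.496/3.816 = 0.9161 m.
Froude number Fr = V/√(g·D_h) = 2.153/√(9.81×0.9161) = 0.718, which is less than 1, so the flow is subcritical.

subcritical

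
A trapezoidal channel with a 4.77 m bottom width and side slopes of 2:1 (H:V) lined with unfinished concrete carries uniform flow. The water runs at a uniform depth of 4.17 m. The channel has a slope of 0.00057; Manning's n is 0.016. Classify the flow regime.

subcritical

With bottom width b = 4.77 m and side slope z = 2: A = (b + zy)y = (4.77 + 2×4.17)×4.17 = 54.67 m²; P = b + 2y√(1+z²) = 4.77 + 2×4.17×2.236 = 23.42 m.
Hydraulic radius R = A/P = 54.67/23.42 = 2.334 m.
V = (1/n) R^(2/3) √S = (1/0.016) × 2.334^(2/3) × √0.00057 = 2.626 m/s. Hydraulic depth D_h = A/T = 54.67/21.45 = 2.549 m.
Froude number Fr = V/√(g·D_h) = 2.626/√(9.81×2.549) = 0.525, which is less than 1, so the flow is subcritical.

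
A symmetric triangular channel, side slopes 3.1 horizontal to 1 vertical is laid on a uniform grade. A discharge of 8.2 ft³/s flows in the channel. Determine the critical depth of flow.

At critical depth, Q² T / (g A³) = 1, i.e. A³/T = Q²/g = 8.2²/32.2 = 2.088.
At y = 0.665 ft: A³/T = 0.6249 — too small.
At y = 0.982 ft: A³/T = 4.388 — too large.
At y = 0.846 ft: A³/T = 2.082 — close enough.

y_c = 0.846 ft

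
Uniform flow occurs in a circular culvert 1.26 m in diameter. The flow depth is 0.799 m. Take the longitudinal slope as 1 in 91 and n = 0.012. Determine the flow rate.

Q = 3.68 m³/s

For a circular section of diameter D = 1.26 m at depth y = 0.799 m, the central angle is θ = 2 arccos(1 − 2y/D) = 3.685 rad. Then A = (D²/8)(θ − sin θ) = 0.8338 m² and P = Dθ/2 = 2.321 m.
Hydraulic radius R = A/P = 0.8338/2.321 = 0.3592 m.
Manning's equation: Q = (1/n) A R^(2/3) S^(1/2) = (1/0.012) × 0.8338 × 0.3592^(2/3) × 0.01099^(1/2) = 3.68 m³/s.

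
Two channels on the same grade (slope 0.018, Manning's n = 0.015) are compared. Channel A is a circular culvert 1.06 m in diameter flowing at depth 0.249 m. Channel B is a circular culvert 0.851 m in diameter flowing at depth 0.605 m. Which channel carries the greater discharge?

Channel A: For a circular section of diameter D = 1.06 m at depth y = 0.249 m, the central angle is θ = 2 arccos(1 − 2y/D) = 2.024 rad. Then A = (D²/8)(θ − sin θ) = 0.158 m² and P = Dθ/2 = 1.073 m. Hydraulic radius R = A/P = 0.158/1.073 = 0.1473 m. Q_A = (1/0.015)·0.158·0.1473^(2/3)·√0.018 = 0.3941 m³/s.
Channel B: For a circular section of diameter D = 0.851 m at depth y = 0.605 m, the central angle is θ = 2 arccos(1 − 2y/D) = 4.013 rad. Then A = (D²/8)(θ − sin θ) = 0.4325 m² and P = Dθ/2 = 1.707 m. Hydraulic radius R = A/P = 0.4325/1.707 = 0.2533 m. Q_B = (1/0.015)·0.4325·0.2533^(2/3)·√0.018 = 1.549 m³/s.
Q_A = 0.3941 m³/s vs Q_B = 1.549 m³/s, so channel B carries more.

channel B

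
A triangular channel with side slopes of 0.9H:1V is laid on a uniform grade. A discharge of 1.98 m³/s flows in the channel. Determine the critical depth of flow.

At critical depth, Q² T / (g A³) = 1, i.e. A³/T = Q²/g = 1.98²/9.81 = 0.3996.
At y = 0.853 m: A³/T = 0.1829 — too small.
At y = 0.997 m: A³/T = 0.399 — matches.

y_c = 0.997 m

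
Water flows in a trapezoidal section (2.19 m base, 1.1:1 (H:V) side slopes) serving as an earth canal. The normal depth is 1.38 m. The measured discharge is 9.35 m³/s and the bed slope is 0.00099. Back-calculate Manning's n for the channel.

With bottom width b = 2.19 m and side slope z = 1.1: A = (b + zy)y = (2.19 + 1.1×1.38)×1.38 = 5.117 m²; P = b + 2y√(1+z²) = 2.19 + 2×1.38×1.487 = 6.293 m.
Hydraulic radius R = A/P = 5.117/6.293 = 0.8131 m.
Rearranging Manning's equation: n = (1/Q) A R^(2/3) S^(1/2) = (1/9.35) × 5.117 × 0.8131^(2/3) × √0.00099 = 0.015.

n = 0.015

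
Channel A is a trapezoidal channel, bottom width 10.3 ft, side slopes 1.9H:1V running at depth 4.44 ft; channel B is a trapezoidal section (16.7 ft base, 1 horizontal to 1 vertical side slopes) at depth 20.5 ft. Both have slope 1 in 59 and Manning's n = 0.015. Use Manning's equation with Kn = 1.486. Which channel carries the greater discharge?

channel B

Channel A: With bottom width b = 10.3 ft and side slope z = 1.9: A = (b + zy)y = (10.3 + 1.9×4.44)×4.44 = 83.19 ft²; P = b + 2y√(1+z²) = 10.3 + 2×4.44×2.147 = 29.37 ft. Hydraulic radius R = A/P = 83.19/29.37 = 2.833 ft. Q_A = (1.486/0.015)·83.19·2.833^(2/3)·√0.01695 = 2148 ft³/s.
Channel B: With bottom width b = 16.7 ft and side slope z = 1: A = (b + zy)y = (16.7 + 1×20.5)×20.5 = 762.6 ft²; P = b + 2y√(1+z²) = 16.7 + 2×20.5×1.414 = 74.68 ft. Hydraulic radius R = A/P = 762.6/74.68 = 10.21 ft. Q_B = (1.486/0.015)·762.6·10.21^(2/3)·√0.01695 = 46290 ft³/s.
Q_A = 2148 ft³/s vs Q_B = 46290 ft³/s, so channel B carries more.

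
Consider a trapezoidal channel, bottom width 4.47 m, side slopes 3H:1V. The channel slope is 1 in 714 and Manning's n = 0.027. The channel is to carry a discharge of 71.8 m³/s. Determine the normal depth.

Manning's equation rearranged: A R^(2/3) = nQ / (1·√S) = 0.027 × 71.8 / (√0.001401) = 51.8.
Try y = 3.51 m: A R^(2/3) = 82.86 — too large.
Try y = 2.05 m: A R^(2/3) = 25.25 — too small.
Try y = 2.85 m: A R^(2/3) = 51.8 — close enough.

y_n = 2.85 m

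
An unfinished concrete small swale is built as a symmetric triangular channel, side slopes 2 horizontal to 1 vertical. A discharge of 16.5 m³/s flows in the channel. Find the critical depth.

y_c = 1.69 m

At critical depth, Q² T / (g A³) = 1, i.e. A³/T = Q²/g = 16.5²/9.81 = 27.75.
At y = 1.37 m: A³/T = 9.652 — low.
At y = 1.69 m: A³/T = 27.57 — close enough.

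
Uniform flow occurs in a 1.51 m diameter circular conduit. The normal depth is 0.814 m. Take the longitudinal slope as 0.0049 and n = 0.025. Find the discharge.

For a circular section of diameter D = 1.51 m at depth y = 0.814 m, the central angle is θ = 2 arccos(1 − 2y/D) = 3.298 rad. Then A = (D²/8)(θ − sin θ) = 0.9844 m² and P = Dθ/2 = 2.49 m.
Hydraulic radius R = A/P = 0.9844/2.49 = 0.3953 m.
Manning's equation: Q = (1/n) A R^(2/3) S^(1/2) = (1/0.025) × 0.9844 × 0.3953^(2/3) × 0.0049^(1/2) = 1.48 m³/s.

Q = 1.48 m³/s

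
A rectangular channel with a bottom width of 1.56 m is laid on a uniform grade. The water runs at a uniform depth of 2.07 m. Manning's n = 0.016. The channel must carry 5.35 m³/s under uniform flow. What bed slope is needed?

S = 0.0015

Flow area A = b·y = 1.56 × 2.07 = 3.229 m². Wetted perimeter P = b + 2y = 1.56 + 2×2.07 = 5.7 m.
Hydraulic radius R = A/P = 3.229/5.7 = 0.5665 m.
From Manning's equation, S = [nQ / (1 A R^(2/3))]² = [0.016 × 5.35 / (1 × 3.229 × 0.5665^(2/3))]² = 0.0015.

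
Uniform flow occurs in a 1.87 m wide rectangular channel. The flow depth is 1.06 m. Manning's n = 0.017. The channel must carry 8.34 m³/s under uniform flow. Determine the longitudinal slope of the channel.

S = 0.013

Flow area A = b·y = 1.87 × 1.06 = 1.982 m². Wetted perimeter P = b + 2y = 1.87 + 2×1.06 = 3.99 m.
Hydraulic radius R = A/P = 1.982/3.99 = 0.4968 m.
From Manning's equation, S = [nQ / (1 A R^(2/3))]² = [0.017 × 8.34 / (1 × 1.982 × 0.4968^(2/3))]² = 0.013.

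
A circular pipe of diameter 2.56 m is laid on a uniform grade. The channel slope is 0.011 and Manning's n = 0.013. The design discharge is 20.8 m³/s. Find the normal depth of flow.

y_n = 1.54 m

Manning's equation rearranged: A R^(2/3) = nQ / (1·√S) = 0.013 × 20.8 / (√0.011) = 2.578.
At y = 1.76 m: A R^(2/3) = 3.125 — over.
At y = 1.54 m: A R^(2/3) = 2.578 — matches.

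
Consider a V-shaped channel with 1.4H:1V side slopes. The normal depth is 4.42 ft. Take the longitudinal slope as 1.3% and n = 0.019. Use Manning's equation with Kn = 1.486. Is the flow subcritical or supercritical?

For a triangular section with side slope z = 1.4: A = zy² = 1.4×4.42² = 27.35 ft²; P = 2y√(1+z²) = 2×4.42×1.72 = 15.21 ft.
Hydraulic radius R = A/P = 27.35/15.21 = 1.798 ft.
V = (1.486/n) R^(2/3) √S = (1.486/0.019) × 1.798^(2/3) × √0.013 = 13.19 ft/s. Hydraulic depth D_h = A/T = 27.35/12.38 = 2.21 ft.
Froude number Fr = V/√(g·D_h) = 13.19/√(32.2×2.21) = 1.56, which is greater than 1, so the flow is supercritical.

supercritical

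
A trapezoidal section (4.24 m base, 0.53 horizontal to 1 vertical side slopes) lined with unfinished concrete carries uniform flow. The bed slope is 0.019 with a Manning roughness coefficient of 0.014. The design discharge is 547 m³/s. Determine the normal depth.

y_n = 4.86 m

Manning's equation rearranged: A R^(2/3) = nQ / (1·√S) = 0.014 × 547 / (√0.019) = 55.56.
At y = 5.46 m: A R^(2/3) = 68.78 — too large.
At y = 4.86 m: A R^(2/3) = 55.58 — matches.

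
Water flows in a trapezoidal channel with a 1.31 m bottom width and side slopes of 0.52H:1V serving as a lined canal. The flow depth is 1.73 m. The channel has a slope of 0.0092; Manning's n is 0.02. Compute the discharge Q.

Q = 14.9 m³/s

With bottom width b = 1.31 m and side slope z = 0.52: A = (b + zy)y = (1.31 + 0.52×1.73)×1.73 = 3.823 m²; P = b + 2y√(1+z²) = 1.31 + 2×1.73×1.127 = 5.21 m.
Hydraulic radius R = A/P = 3.823/5.21 = 0.7337 m.
Manning's equation: Q = (1/n) A R^(2/3) S^(1/2) = (1/0.02) × 3.823 × 0.7337^(2/3) × 0.0092^(1/2) = 14.9 m³/s.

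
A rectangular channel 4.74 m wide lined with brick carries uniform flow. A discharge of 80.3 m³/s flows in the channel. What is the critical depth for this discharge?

For a rectangular channel, critical depth y_c = (q²/g)^(1/3) where q = Q/b = 80.3/4.74 = 16.94 m²/s.
So y_c = (16.94²/9.81)^(1/3) = 3.08 m.

y_c = 3.08 m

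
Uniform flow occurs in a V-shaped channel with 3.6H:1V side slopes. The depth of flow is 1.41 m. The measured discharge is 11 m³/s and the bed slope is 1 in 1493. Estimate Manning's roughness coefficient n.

n = 0.013

For a triangular section with side slope z = 3.6: A = zy² = 3.6×1.41² = 7.157 m²; P = 2y√(1+z²) = 2×1.41×3.736 = 10.54 m.
Hydraulic radius R = A/P = 7.157/10.54 = 0.6793 m.
Rearranging Manning's equation: n = (1/Q) A R^(2/3) S^(1/2) = (1/11) × 7.157 × 0.6793^(2/3) × √0.0006698 = 0.013.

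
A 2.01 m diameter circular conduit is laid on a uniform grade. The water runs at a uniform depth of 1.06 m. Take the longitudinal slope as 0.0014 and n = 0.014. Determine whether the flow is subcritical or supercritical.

For a circular section of diameter D = 2.01 m at depth y = 1.06 m, the central angle is θ = 2 arccos(1 − 2y/D) = 3.251 rad. Then A = (D²/8)(θ − sin θ) = 1.697 m² and P = Dθ/2 = 3.267 m.
Hydraulic radius R = A/P = 1.697/3.267 = 0.5194 m.
V = (1/n) R^(2/3) √S = (1/0.014) × 0.5194^(2/3) × √0.0014 = 1.727 m/s. Hydraulic depth D_h = A/T = 1.697/2.007 = 0.8456 m.
Froude number Fr = V/√(g·D_h) = 1.727/√(9.81×0.8456) = 0.6, which is less than 1, so the flow is subcritical.

subcritical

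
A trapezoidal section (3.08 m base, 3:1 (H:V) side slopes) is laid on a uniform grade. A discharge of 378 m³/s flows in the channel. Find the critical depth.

At critical depth, Q² T / (g A³) = 1, i.e. A³/T = Q²/g = 378²/9.81 = 14570.
At y = 5.43 m: A³/T = 32630 — over.
At y = 3.47 m: A³/T = 4292 — short.
At y = 4.55 m: A³/T = 14520 — matches.

y_c = 4.55 m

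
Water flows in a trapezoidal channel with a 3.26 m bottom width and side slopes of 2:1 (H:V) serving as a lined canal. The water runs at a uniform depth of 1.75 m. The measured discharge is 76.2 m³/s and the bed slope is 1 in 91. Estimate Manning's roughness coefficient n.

n = 0.017

With bottom width b = 3.26 m and side slope z = 2: A = (b + zy)y = (3.26 + 2×1.75)×1.75 = 11.83 m²; P = b + 2y√(1+z²) = 3.26 + 2×1.75×2.236 = 11.09 m.
Hydraulic radius R = A/P = 11.83/11.09 = 1.067 m.
Rearranging Manning's equation: n = (1/Q) A R^(2/3) S^(1/2) = (1/76.2) × 11.83 × 1.067^(2/3) × √0.01099 = 0.017.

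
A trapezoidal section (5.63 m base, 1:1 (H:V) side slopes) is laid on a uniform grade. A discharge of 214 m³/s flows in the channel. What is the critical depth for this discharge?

At critical depth, Q² T / (g A³) = 1, i.e. A³/T = Q²/g = 214²/9.81 = 4668.
Try y = 4.91 m: A³/T = 8971 — high.
Try y = 4.12 m: A³/T = 4673 — matches.

y_c = 4.12 m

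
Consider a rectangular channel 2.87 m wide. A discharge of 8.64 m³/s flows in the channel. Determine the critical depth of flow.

For a rectangular channel, critical depth y_c = (q²/g)^(1/3) where q = Q/b = 8.64/2.87 = 3.01 m²/s.
So y_c = (3.01²/9.81)^(1/3) = 0.974 m.

y_c = 0.974 m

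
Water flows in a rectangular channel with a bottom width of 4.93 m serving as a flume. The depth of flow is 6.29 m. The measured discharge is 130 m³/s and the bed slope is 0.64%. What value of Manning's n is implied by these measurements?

n = 0.0279

Flow area A = b·y = 4.93 × 6.29 = 31.01 m². Wetted perimeter P = b + 2y = 4.93 + 2×6.29 = 17.51 m.
Hydraulic radius R = A/P = 31.01/17.51 = 1.771 m.
Rearranging Manning's equation: n = (1/Q) A R^(2/3) S^(1/2) = (1/130) × 31.01 × 1.771^(2/3) × √0.0064 = 0.0279.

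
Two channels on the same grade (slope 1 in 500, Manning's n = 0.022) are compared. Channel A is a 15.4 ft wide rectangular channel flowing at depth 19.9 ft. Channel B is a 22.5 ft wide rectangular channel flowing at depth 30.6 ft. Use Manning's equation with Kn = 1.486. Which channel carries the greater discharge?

Channel A: Flow area A = b·y = 15.4 × 19.9 = 306.5 ft². Wetted perimeter P = b + 2y = 15.4 + 2×19.9 = 55.2 ft. Hydraulic radius R = A/P = 306.5/55.2 = 5.552 ft. Q_A = (1.486/0.022)·306.5·5.552^(2/3)·√0.002 = 2903 ft³/s.
Channel B: Flow area A = b·y = 22.5 × 30.6 = 688.5 ft². Wetted perimeter P = b + 2y = 22.5 + 2×30.6 = 83.7 ft. Hydraulic radius R = A/P = 688.5/83.7 = 8.226 ft. Q_B = (1.486/0.022)·688.5·8.226^(2/3)·√0.002 = 8475 ft³/s.
Q_A = 2903 ft³/s vs Q_B = 8475 ft³/s, so channel B carries more.

channel B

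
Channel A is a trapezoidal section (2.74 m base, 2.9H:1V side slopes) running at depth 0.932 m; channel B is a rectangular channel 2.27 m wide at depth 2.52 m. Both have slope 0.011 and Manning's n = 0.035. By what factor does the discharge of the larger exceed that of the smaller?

1.35

Channel A: With bottom width b = 2.74 m and side slope z = 2.9: A = (b + zy)y = (2.74 + 2.9×0.932)×0.932 = 5.073 m²; P = b + 2y√(1+z²) = 2.74 + 2×0.932×3.068 = 8.458 m. Hydraulic radius R = A/P = 5.073/8.458 = 0.5998 m. Q_A = (1/0.035)·5.073·0.5998^(2/3)·√0.011 = 10.81 m³/s.
Channel B: Flow area A = b·y = 2.27 × 2.52 = 5.72 m². Wetted perimeter P = b + 2y = 2.27 + 2×2.52 = 7.31 m. Hydraulic radius R = A/P = 5.72/7.31 = 0.7825 m. Q_B = (1/0.035)·5.72·0.7825^(2/3)·√0.011 = 14.56 m³/s.
The larger discharge is 14.56 m³/s and the smaller is 10.81 m³/s; the ratio is 1.35.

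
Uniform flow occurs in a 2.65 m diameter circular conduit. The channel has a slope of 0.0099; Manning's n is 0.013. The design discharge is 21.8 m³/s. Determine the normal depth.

Manning's equation rearranged: A R^(2/3) = nQ / (1·√S) = 0.013 × 21.8 / (√0.0099) = 2.848.
Trying y = 1.43 m: A R^(2/3) = 2.38 — too small.
Trying y = 1.78 m: A R^(2/3) = 3.32 — too large.
Trying y = 1.6 m: A R^(2/3) = 2.843 — ≈ 2.848.

y_n = 1.6 m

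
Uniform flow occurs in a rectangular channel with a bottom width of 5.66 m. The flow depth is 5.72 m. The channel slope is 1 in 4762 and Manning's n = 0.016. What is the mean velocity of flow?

V = 1.39 m/s

Flow area A = b·y = 5.66 × 5.72 = 32.38 m². Wetted perimeter P = b + 2y = 5.66 + 2×5.72 = 17.1 m.
Hydraulic radius R = A/P = 32.38/17.1 = 1.893 m.
From Manning's equation, V = (1/n) R^(2/3) S^(1/2) = (1/0.016) × 1.893^(2/3) × 0.00021^(1/2) = 1.39 m/s.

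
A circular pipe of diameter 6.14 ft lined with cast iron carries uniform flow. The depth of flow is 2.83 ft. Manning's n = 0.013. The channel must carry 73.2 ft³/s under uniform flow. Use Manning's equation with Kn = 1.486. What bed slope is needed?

For a circular section of diameter D = 6.14 ft at depth y = 2.83 ft, the central angle is θ = 2 arccos(1 − 2y/D) = 2.985 rad. Then A = (D²/8)(θ − sin θ) = 13.33 ft² and P = Dθ/2 = 9.164 ft.
Hydraulic radius R = A/P = 13.33/9.164 = 1.455 ft.
From Manning's equation, S = [nQ / (1.486 A R^(2/3))]² = [0.013 × 73.2 / (1.486 × 13.33 × 1.455^(2/3))]² = 0.0014.

S = 0.0014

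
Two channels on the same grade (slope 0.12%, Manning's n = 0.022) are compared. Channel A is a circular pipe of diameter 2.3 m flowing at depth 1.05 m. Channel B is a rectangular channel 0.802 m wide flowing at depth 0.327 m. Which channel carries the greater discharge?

channel A

Channel A: For a circular section of diameter D = 2.3 m at depth y = 1.05 m, the central angle is θ = 2 arccos(1 − 2y/D) = 2.967 rad. Then A = (D²/8)(θ − sin θ) = 1.848 m² and P = Dθ/2 = 3.413 m. Hydraulic radius R = A/P = 1.848/3.413 = 0.5414 m. Q_A = (1/0.022)·1.848·0.5414^(2/3)·√0.0012 = 1.933 m³/s.
Channel B: Flow area A = b·y = 0.802 × 0.327 = 0.2623 m². Wetted perimeter P = b + 2y = 0.802 + 2×0.327 = 1.456 m. Hydraulic radius R = A/P = 0.2623/1.456 = 0.1801 m. Q_B = (1/0.022)·0.2623·0.1801^(2/3)·√0.0012 = 0.1317 m³/s.
Q_A = 1.933 m³/s vs Q_B = 0.1317 m³/s, so channel A carries more.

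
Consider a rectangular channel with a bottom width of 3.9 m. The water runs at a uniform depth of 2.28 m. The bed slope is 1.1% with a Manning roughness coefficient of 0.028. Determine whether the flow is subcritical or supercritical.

Flow area A = b·y = 3.9 × 2.28 = 8.892 m². Wetted perimeter P = b + 2y = 3.9 + 2×2.28 = 8.46 m.
Hydraulic radius R = A/P = 8.892/8.46 = 1.051 m.
V = (1/n) R^(2/3) √S = (1/0.028) × 1.051^(2/3) × √0.011 = 3.872 m/s. Hydraulic depth D_h = A/T = 8.892/3.9 = 2.28 m.
Froude number Fr = V/√(g·D_h) = 3.872/√(9.81×2.28) = 0.819, which is less than 1, so the flow is subcritical.

subcritical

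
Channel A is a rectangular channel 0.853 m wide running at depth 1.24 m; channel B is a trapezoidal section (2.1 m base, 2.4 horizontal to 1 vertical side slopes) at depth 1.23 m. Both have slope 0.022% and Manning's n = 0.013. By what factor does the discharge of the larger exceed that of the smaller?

Channel A: Flow area A = b·y = 0.853 × 1.24 = 1.058 m². Wetted perimeter P = b + 2y = 0.853 + 2×1.24 = 3.333 m. Hydraulic radius R = A/P = 1.058/3.333 = 0.3173 m. Q_A = (1/0.013)·1.058·0.3173^(2/3)·√0.00022 = 0.5615 m³/s.
Channel B: With bottom width b = 2.1 m and side slope z = 2.4: A = (b + zy)y = (2.1 + 2.4×1.23)×1.23 = 6.214 m²; P = b + 2y√(1+z²) = 2.1 + 2×1.23×2.6 = 8.496 m. Hydraulic radius R = A/P = 6.214/8.496 = 0.7314 m. Q_B = (1/0.013)·6.214·0.7314^(2/3)·√0.00022 = 5.755 m³/s.
The larger discharge is 5.755 m³/s and the smaller is 0.5615 m³/s; the ratio is 10.3.

10.3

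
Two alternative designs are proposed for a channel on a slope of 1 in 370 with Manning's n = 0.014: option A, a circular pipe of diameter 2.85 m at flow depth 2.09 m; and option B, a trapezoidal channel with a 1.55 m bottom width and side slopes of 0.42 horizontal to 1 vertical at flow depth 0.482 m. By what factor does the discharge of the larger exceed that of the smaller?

11.3

Channel A: For a circular section of diameter D = 2.85 m at depth y = 2.09 m, the central angle is θ = 2 arccos(1 − 2y/D) = 4.113 rad. Then A = (D²/8)(θ − sin θ) = 5.014 m² and P = Dθ/2 = 5.86 m. Hydraulic radius R = A/P = 5.014/5.86 = 0.8555 m. Q_A = (1/0.014)·5.014·0.8555^(2/3)·√0.002703 = 16.78 m³/s.
Channel B: With bottom width b = 1.55 m and side slope z = 0.42: A = (b + zy)y = (1.55 + 0.42×0.482)×0.482 = 0.8447 m²; P = b + 2y√(1+z²) = 1.55 + 2×0.482×1.085 = 2.596 m. Hydraulic radius R = A/P = 0.8447/2.596 = 0.3254 m. Q_B = (1/0.014)·0.8447·0.3254^(2/3)·√0.002703 = 1.484 m³/s.
The larger discharge is 16.78 m³/s and the smaller is 1.484 m³/s; the ratio is 11.3.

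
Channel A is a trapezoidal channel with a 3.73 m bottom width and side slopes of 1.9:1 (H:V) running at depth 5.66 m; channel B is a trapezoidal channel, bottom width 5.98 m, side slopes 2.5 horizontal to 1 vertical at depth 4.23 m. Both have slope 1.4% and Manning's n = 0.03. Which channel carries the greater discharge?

Channel A: With bottom width b = 3.73 m and side slope z = 1.9: A = (b + zy)y = (3.73 + 1.9×5.66)×5.66 = 81.98 m²; P = b + 2y√(1+z²) = 3.73 + 2×5.66×2.147 = 28.04 m. Hydraulic radius R = A/P = 81.98/28.04 = 2.924 m. Q_A = (1/0.03)·81.98·2.924^(2/3)·√0.014 = 661.2 m³/s.
Channel B: With bottom width b = 5.98 m and side slope z = 2.5: A = (b + zy)y = (5.98 + 2.5×4.23)×4.23 = 70.03 m²; P = b + 2y√(1+z²) = 5.98 + 2×4.23×2.693 = 28.76 m. Hydraulic radius R = A/P = 70.03/28.76 = 2.435 m. Q_B = (1/0.03)·70.03·2.435^(2/3)·√0.014 = 499.9 m³/s.
Q_A = 661.2 m³/s vs Q_B = 499.9 m³/s, so channel A carries more.

channel A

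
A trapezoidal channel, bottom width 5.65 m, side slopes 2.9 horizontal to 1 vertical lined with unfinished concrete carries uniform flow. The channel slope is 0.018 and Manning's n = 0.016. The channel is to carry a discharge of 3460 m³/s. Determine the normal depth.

Manning's equation rearranged: A R^(2/3) = nQ / (1·√S) = 0.016 × 3460 / (√0.018) = 412.6.
Try y = 8.69 m: A R^(2/3) = 735.8 — high.
Try y = 5.58 m: A R^(2/3) = 256.5 — low.
Try y = 6.83 m: A R^(2/3) = 412.7 — matches.

y_n = 6.83 m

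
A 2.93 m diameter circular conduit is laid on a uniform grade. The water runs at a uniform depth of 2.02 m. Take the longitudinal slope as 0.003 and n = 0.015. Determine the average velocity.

For a circular section of diameter D = 2.93 m at depth y = 2.02 m, the central angle is θ = 2 arccos(1 − 2y/D) = 3.919 rad. Then A = (D²/8)(θ − sin θ) = 4.958 m² and P = Dθ/2 = 5.741 m.
Hydraulic radius R = A/P = 4.958/5.741 = 0.8636 m.
From Manning's equation, V = (1/n) R^(2/3) S^(1/2) = (1/0.015) × 0.8636^(2/3) × 0.003^(1/2) = 3.31 m/s.

V = 3.31 m/s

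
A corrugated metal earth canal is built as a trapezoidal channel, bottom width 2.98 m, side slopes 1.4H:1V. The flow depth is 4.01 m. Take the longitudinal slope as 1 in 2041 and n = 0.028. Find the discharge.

Q = 44 m³/s

With bottom width b = 2.98 m and side slope z = 1.4: A = (b + zy)y = (2.98 + 1.4×4.01)×4.01 = 34.46 m²; P = b + 2y√(1+z²) = 2.98 + 2×4.01×1.72 = 16.78 m.
Hydraulic radius R = A/P = 34.46/16.78 = 2.054 m.
Manning's equation: Q = (1/n) A R^(2/3) S^(1/2) = (1/0.028) × 34.46 × 2.054^(2/3) × 0.00049^(1/2) = 44 m³/s.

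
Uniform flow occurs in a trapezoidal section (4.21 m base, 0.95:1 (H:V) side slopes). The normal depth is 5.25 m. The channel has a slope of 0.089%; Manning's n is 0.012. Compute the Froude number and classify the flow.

With bottom width b = 4.21 m and side slope z = 0.95: A = (b + zy)y = (4.21 + 0.95×5.25)×5.25 = 48.29 m²; P = b + 2y√(1+z²) = 4.21 + 2×5.25×1.379 = 18.69 m.
Hydraulic radius R = A/P = 48.29/18.69 = 2.583 m.
V = (1/n) R^(2/3) √S = (1/0.012) × 2.583^(2/3) × √0.00089 = 4.68 m/s. Hydraulic depth D_h = A/T = 48.29/14.18 = 3.404 m.
Froude number Fr = V/√(g·D_h) = 4.68/√(9.81×3.404) = 0.81, which is less than 1, so the flow is subcritical.

subcritical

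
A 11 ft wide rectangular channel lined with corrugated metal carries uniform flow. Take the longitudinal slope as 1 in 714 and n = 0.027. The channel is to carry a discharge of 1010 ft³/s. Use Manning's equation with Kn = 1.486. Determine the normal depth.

y_n = 17.2 ft

Manning's equation rearranged: A R^(2/3) = nQ / (1.486·√S) = 0.027 × 1010 / (1.486 × √0.001401) = 490.4.
Try y = 21.5 ft: A R^(2/3) = 633.1 — high.
Try y = 17.2 ft: A R^(2/3) = 490 — close enough.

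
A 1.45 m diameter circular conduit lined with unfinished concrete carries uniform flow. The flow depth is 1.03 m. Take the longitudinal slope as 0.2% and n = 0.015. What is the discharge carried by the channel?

Q = 2.14 m³/s

For a circular section of diameter D = 1.45 m at depth y = 1.03 m, the central angle is θ = 2 arccos(1 − 2y/D) = 4.01 rad. Then A = (D²/8)(θ − sin θ) = 1.254 m² and P = Dθ/2 = 2.907 m.
Hydraulic radius R = A/P = 1.254/2.907 = 0.4315 m.
Manning's equation: Q = (1/n) A R^(2/3) S^(1/2) = (1/0.015) × 1.254 × 0.4315^(2/3) × 0.002^(1/2) = 2.14 m³/s.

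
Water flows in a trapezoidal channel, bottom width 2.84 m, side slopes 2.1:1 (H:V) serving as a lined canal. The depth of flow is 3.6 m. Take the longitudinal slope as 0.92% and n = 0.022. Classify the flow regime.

supercritical

With bottom width b = 2.84 m and side slope z = 2.1: A = (b + zy)y = (2.84 + 2.1×3.6)×3.6 = 37.44 m²; P = b + 2y√(1+z²) = 2.84 + 2×3.6×2.326 = 19.59 m.
Hydraulic radius R = A/P = 37.44/19.59 = 1.911 m.
V = (1/n) R^(2/3) √S = (1/0.022) × 1.911^(2/3) × √0.0092 = 6.715 m/s. Hydraulic depth D_h = A/T = 37.44/17.96 = 2.085 m.
Froude number Fr = V/√(g·D_h) = 6.715/√(9.81×2.085) = 1.48, which is greater than 1, so the flow is supercritical.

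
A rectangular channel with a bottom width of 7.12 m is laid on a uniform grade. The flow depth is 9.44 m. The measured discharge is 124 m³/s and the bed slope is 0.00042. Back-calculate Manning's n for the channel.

Flow area A = b·y = 7.12 × 9.44 = 67.21 m². Wetted perimeter P = b + 2y = 7.12 + 2×9.44 = 26 m.
Hydraulic radius R = A/P = 67.21/26 = 2.585 m.
Rearranging Manning's equation: n = (1/Q) A R^(2/3) S^(1/2) = (1/124) × 67.21 × 2.585^(2/3) × √0.00042 = 0.0209.

n = 0.0209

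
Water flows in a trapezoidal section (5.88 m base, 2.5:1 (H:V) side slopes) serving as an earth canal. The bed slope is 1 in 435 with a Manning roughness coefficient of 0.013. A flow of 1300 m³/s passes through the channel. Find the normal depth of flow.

Manning's equation rearranged: A R^(2/3) = nQ / (1·√S) = 0.013 × 1300 / (√0.002299) = 352.5.
At y = 5.29 m: A R^(2/3) = 207.4 — low.
At y = 7.45 m: A R^(2/3) = 457.6 — high.
At y = 6.66 m: A R^(2/3) = 352.1 — matches.

y_n = 6.66 m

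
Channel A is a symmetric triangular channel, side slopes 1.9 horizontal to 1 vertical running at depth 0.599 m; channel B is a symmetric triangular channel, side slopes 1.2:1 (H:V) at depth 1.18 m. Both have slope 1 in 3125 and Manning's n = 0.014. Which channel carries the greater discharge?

channel B

Channel A: For a triangular section with side slope z = 1.9: A = zy² = 1.9×0.599² = 0.6817 m²; P = 2y√(1+z²) = 2×0.599×2.147 = 2.572 m. Hydraulic radius R = A/P = 0.6817/2.572 = 0.265 m. Q_A = (1/0.014)·0.6817·0.265^(2/3)·√0.00032 = 0.3594 m³/s.
Channel B: For a triangular section with side slope z = 1.2: A = zy² = 1.2×1.18² = 1.671 m²; P = 2y√(1+z²) = 2×1.18×1.562 = 3.686 m. Hydraulic radius R = A/P = 1.671/3.686 = 0.4533 m. Q_B = (1/0.014)·1.671·0.4533^(2/3)·√0.00032 = 1.26 m³/s.
Q_A = 0.3594 m³/s vs Q_B = 1.26 m³/s, so channel B carries more.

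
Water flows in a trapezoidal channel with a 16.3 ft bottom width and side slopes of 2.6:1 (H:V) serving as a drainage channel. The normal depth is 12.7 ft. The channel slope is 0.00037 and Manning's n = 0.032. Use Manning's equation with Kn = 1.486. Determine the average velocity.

V = 3.33 ft/s

With bottom width b = 16.3 ft and side slope z = 2.6: A = (b + zy)y = (16.3 + 2.6×12.7)×12.7 = 626.4 ft²; P = b + 2y√(1+z²) = 16.3 + 2×12.7×2.786 = 87.06 ft.
Hydraulic radius R = A/P = 626.4/87.06 = 7.195 ft.
From Manning's equation, V = (1.486/n) R^(2/3) S^(1/2) = (1.486/0.032) × 7.195^(2/3) × 0.00037^(1/2) = 3.33 ft/s.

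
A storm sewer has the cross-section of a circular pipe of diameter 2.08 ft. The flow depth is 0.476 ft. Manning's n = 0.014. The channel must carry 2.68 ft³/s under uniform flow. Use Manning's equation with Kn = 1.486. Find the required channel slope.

S = 0.01

For a circular section of diameter D = 2.08 ft at depth y = 0.476 ft, the central angle is θ = 2 arccos(1 − 2y/D) = 1.995 rad. Then A = (D²/8)(θ − sin θ) = 0.5862 ft² and P = Dθ/2 = 2.075 ft.
Hydraulic radius R = A/P = 0.5862/2.075 = 0.2825 ft.
From Manning's equation, S = [nQ / (1.486 A R^(2/3))]² = [0.014 × 2.68 / (1.486 × 0.5862 × 0.2825^(2/3))]² = 0.01.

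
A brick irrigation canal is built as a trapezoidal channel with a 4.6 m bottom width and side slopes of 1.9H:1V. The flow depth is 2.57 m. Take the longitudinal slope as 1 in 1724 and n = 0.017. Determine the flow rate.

Q = 46.4 m³/s

With bottom width b = 4.6 m and side slope z = 1.9: A = (b + zy)y = (4.6 + 1.9×2.57)×2.57 = 24.37 m²; P = b + 2y√(1+z²) = 4.6 + 2×2.57×2.147 = 15.64 m.
Hydraulic radius R = A/P = 24.37/15.64 = 1.559 m.
Manning's equation: Q = (1/n) A R^(2/3) S^(1/2) = (1/0.017) × 24.37 × 1.559^(2/3) × 0.00058^(1/2) = 46.4 m³/s.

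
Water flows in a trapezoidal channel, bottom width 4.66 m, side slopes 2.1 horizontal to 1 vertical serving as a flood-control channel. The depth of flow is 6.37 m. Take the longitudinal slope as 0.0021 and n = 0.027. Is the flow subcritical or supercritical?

With bottom width b = 4.66 m and side slope z = 2.1: A = (b + zy)y = (4.66 + 2.1×6.37)×6.37 = 114.9 m²; P = b + 2y√(1+z²) = 4.66 + 2×6.37×2.326 = 34.29 m.
Hydraulic radius R = A/P = 114.9/34.29 = 3.35 m.
V = (1/n) R^(2/3) √S = (1/0.027) × 3.35^(2/3) × √0.0021 = 3.8 m/s. Hydraulic depth D_h = A/T = 114.9/31.41 = 3.657 m.
Froude number Fr = V/√(g·D_h) = 3.8/√(9.81×3.657) = 0.634, which is less than 1, so the flow is subcritical.

subcritical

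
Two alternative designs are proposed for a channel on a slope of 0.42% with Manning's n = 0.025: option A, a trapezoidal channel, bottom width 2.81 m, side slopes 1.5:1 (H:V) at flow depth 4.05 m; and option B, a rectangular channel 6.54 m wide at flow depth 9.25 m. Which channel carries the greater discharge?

channel B

Channel A: With bottom width b = 2.81 m and side slope z = 1.5: A = (b + zy)y = (2.81 + 1.5×4.05)×4.05 = 35.98 m²; P = b + 2y√(1+z²) = 2.81 + 2×4.05×1.803 = 17.41 m. Hydraulic radius R = A/P = 35.98/17.41 = 2.067 m. Q_A = (1/0.025)·35.98·2.067^(2/3)·√0.0042 = 151.3 m³/s.
Channel B: Flow area A = b·y = 6.54 × 9.25 = 60.49 m². Wetted perimeter P = b + 2y = 6.54 + 2×9.25 = 25.04 m. Hydraulic radius R = A/P = 60.49/25.04 = 2.416 m. Q_B = (1/0.025)·60.49·2.416^(2/3)·√0.0042 = 282.4 m³/s.
Q_A = 151.3 m³/s vs Q_B = 282.4 m³/s, so channel B carries more.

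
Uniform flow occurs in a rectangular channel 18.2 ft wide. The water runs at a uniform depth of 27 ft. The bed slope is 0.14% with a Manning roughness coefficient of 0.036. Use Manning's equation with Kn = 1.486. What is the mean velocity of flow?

V = 5.55 ft/s

Flow area A = b·y = 18.2 × 27 = 491.4 ft². Wetted perimeter P = b + 2y = 18.2 + 2×27 = 72.2 ft.
Hydraulic radius R = A/P = 491.4/72.2 = 6.806 ft.
From Manning's equation, V = (1.486/n) R^(2/3) S^(1/2) = (1.486/0.036) × 6.806^(2/3) × 0.0014^(1/2) = 5.55 ft/s.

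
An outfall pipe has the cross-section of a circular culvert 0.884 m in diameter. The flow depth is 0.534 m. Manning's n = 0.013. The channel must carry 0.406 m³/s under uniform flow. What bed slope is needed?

For a circular section of diameter D = 0.884 m at depth y = 0.534 m, the central angle is θ = 2 arccos(1 − 2y/D) = 3.561 rad. Then A = (D²/8)(θ − sin θ) = 0.3876 m² and P = Dθ/2 = 1.574 m.
Hydraulic radius R = A/P = 0.3876/1.574 = 0.2463 m.
From Manning's equation, S = [nQ / (1 A R^(2/3))]² = [0.013 × 0.406 / (1 × 0.3876 × 0.2463^(2/3))]² = 0.0012.

S = 0.0012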